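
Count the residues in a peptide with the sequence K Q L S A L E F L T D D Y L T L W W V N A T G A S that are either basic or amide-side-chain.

3

Basic: H, K, R. Amide-side-chain: N, Q.
Basic residues here: K1 (1).
Amide-side-chain residues here: Q2, N20 (2).
The two groups share no amino acid, so total = 1 + 2 = 3.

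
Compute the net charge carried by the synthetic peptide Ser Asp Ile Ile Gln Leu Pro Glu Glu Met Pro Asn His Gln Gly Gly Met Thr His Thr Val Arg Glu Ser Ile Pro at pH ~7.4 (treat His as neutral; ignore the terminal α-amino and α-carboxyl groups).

-3

Near pH 7.4, K and R contribute +1 each, D and E contribute −1 each, and every other side chain (His included, as stated) is uncharged.
Positive (K, R): Arg22 → +1.
Negative (D, E): Asp2, Glu8, Glu9, Glu23 → −4.
Net charge = (+1) + (−4) = −3.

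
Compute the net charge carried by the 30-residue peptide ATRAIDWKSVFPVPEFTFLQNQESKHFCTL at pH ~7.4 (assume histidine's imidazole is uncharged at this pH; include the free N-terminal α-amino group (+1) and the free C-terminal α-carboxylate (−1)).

Near pH 7.4, K and R contribute +1 each, D and E contribute −1 each, and every other side chain (His included, as stated) is uncharged.
Positive (K, R): R3, K8, K25 → +3.
Negative (D, E): D6, E15, E23 → −3.
The N-terminus (+1) and C-terminus (−1) cancel.
Net charge = (+3) + (−3) = 0.

0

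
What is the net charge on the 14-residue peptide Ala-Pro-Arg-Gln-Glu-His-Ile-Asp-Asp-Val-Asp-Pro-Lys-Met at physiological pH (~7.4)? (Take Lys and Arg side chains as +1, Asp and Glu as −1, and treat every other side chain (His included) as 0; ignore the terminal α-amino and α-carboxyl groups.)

Positive (K, R): Arg3, Lys13 → +2.
Negative (D, E): Glu5, Asp8, Asp9, Asp11 → −4.
Net charge = (+2) + (−4) = −2.

-2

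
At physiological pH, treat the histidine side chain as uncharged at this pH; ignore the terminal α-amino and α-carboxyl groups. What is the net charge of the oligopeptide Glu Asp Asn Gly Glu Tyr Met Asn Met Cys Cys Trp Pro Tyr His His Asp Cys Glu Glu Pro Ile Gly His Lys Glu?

Near pH 7.4, K and R contribute +1 each, D and E contribute −1 each, and every other side chain (His included, as stated) is uncharged.
Positive (K, R): Lys25 → +1.
Negative (D, E): Glu1, Asp2, Glu5, Asp17, Glu19, Glu20, Glu26 → −7.
Net charge = (+1) + (−7) = −6.

-6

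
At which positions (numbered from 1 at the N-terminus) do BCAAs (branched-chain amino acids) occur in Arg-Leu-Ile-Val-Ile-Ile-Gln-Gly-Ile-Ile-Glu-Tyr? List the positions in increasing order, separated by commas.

Valine (V), leucine (L), and isoleucine (I) are the branched-chain amino acids.
Matching residues: Leu2, Ile3, Val4, Ile5, Ile6, Ile9, Ile10.

2, 3, 4, 5, 6, 9, 10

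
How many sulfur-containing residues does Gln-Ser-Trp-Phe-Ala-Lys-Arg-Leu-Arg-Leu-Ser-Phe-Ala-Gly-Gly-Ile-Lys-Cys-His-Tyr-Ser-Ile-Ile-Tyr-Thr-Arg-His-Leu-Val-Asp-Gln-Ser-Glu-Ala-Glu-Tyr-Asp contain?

The sulfur-bearing residues are cysteine (–SH) and methionine (–S–CH₃).
Matching residues: Cys18.

1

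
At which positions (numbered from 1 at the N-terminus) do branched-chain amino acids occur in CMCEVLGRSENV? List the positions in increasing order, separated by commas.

V, L, and I make up the branched-chain aliphatic group.
Matching residues: V5, L6, V12.

5, 6, 12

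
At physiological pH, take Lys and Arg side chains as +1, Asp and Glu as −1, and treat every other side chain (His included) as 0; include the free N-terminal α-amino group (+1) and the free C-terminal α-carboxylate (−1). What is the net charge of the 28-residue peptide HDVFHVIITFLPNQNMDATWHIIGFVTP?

-2

Positive (K, R): none → +0.
Negative (D, E): D2, D17 → −2.
The N-terminus (+1) and C-terminus (−1) cancel.
Net charge = (+0) + (−2) = −2.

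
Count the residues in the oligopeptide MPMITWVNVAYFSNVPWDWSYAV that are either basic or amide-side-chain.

2

Basic: H, K, R. Amide-side-chain: N, Q.
Basic residues here: none (0).
Amide-side-chain residues here: N8, N14 (2).
The two groups share no amino acid, so total = 0 + 2 = 2.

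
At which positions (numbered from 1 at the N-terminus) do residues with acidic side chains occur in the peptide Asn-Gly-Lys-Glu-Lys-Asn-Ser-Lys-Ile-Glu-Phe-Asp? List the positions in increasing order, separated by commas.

4, 10, 12

The acidic residues are Asp (D) and Glu (E), whose side chains end in a carboxylate group.
Matching residues: Glu4, Glu10, Asp12.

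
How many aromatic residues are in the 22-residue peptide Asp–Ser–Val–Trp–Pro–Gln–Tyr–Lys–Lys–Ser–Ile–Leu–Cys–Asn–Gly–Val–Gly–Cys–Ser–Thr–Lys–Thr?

The aromatic amino acids are Phe (F, benzyl), Trp (W, indole), and Tyr (Y, phenol).
Matching residues: Trp4, Tyr7.

2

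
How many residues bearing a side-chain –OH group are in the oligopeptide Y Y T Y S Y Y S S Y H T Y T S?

The –OH-bearing residues are Ser, Thr (aliphatic alcohols), and Tyr (phenol).
Matching residues: Y1, Y2, T3, Y4, S5, Y6, Y7, S8, S9, Y10, T12, Y13, T14, S15.

14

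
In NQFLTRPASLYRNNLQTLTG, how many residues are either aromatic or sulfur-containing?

2

Aromatic: F, W, Y. Sulfur-containing: C, M.
Aromatic residues here: F3, Y11 (2).
Sulfur-containing residues here: none (0).
The two groups share no amino acid, so total = 2 + 0 = 2.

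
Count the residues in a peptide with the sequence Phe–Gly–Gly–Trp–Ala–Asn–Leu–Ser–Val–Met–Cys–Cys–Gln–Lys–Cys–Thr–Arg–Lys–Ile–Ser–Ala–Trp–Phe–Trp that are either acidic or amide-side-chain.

Acidic: D, E. Amide-side-chain: N, Q.
Acidic residues here: none (0).
Amide-side-chain residues here: Asn6, Gln13 (2).
The two groups share no amino acid, so total = 0 + 2 = 2.

2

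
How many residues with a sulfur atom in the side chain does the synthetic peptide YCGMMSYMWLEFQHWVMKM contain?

6

Only Cys (C) and Met (M) have a sulfur atom in the side chain.
Matching residues: C2, M4, M5, M8, M17, M19.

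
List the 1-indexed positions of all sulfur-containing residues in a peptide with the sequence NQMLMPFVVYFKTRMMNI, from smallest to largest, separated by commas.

3, 5, 15, 16

Only Cys (C) and Met (M) have a sulfur atom in the side chain.
Matching residues: M3, M5, M15, M16.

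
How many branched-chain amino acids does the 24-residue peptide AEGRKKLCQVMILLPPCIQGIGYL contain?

Valine (V), leucine (L), and isoleucine (I) are the branched-chain amino acids.
Matching residues: L7, V10, I12, L13, L14, I18, I21, L24.

8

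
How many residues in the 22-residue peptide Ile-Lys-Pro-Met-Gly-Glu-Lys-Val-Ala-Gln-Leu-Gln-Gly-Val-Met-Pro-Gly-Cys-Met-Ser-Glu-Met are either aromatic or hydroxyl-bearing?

Aromatic: F, W, Y. Hydroxyl-bearing: S, T, Y.
Aromatic residues here: none (0).
Hydroxyl-bearing residues here: Ser20 (1).
(Y belongs to both groups, but none appear in this sequence.) Total = 0 + 1 = 1.

1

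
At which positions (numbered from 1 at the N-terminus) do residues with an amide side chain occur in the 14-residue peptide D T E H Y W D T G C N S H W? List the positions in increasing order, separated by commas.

The amide-side-chain residues are Asn (N) and Gln (Q).
Matching residues: N11.

11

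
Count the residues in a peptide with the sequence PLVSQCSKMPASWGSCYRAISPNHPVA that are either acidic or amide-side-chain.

2

Acidic: D, E. Amide-side-chain: N, Q.
Acidic residues here: none (0).
Amide-side-chain residues here: Q5, N23 (2).
The two groups share no amino acid, so total = 0 + 2 = 2.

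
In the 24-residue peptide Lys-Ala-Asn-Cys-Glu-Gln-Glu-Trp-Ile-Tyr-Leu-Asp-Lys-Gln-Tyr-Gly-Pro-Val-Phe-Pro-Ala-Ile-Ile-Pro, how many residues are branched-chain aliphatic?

Valine (V), leucine (L), and isoleucine (I) are the branched-chain amino acids.
Matching residues: Ile9, Leu11, Val18, Ile22, Ile23.

5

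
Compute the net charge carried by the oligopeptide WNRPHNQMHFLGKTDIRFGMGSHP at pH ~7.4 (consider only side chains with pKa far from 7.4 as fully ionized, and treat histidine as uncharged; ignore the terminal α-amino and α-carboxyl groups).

The side chains ionized at physiological pH are Lys/Arg (+1) and Asp/Glu (−1); with His treated as neutral, nothing else contributes.
Positive (K, R): R3, K13, R17 → +3.
Negative (D, E): D15 → −1.
Net charge = (+3) + (−1) = +2.

+2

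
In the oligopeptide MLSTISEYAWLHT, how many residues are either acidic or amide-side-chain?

1

Acidic: D, E. Amide-side-chain: N, Q.
Acidic residues here: E7 (1).
Amide-side-chain residues here: none (0).
The two groups share no amino acid, so total = 1 + 0 = 1.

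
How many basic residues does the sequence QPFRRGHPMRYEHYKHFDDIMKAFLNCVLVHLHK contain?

11

Lysine (K), arginine (R), and histidine (H) have basic, nitrogen-containing side chains.
Matching residues: R4, R5, H7, R10, H13, K15, H16, K22, H31, H33, K34.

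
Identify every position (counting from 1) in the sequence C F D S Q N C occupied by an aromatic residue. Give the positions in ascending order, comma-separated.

2

Phenylalanine (F), tryptophan (W), and tyrosine (Y) have aromatic ring side chains.
Matching residues: F2.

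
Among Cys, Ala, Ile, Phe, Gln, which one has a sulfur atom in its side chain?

Only Cys (C) and Met (M) have a sulfur atom in the side chain.
Of the listed options, only Cys belongs to this group.

Cys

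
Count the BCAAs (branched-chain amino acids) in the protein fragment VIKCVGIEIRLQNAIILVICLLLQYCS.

14

The BCAAs are Val, Leu, and Ile — aliphatic side chains with a branch point.
Matching residues: V1, I2, V5, I7, I9, L11, I15, I16, L17, V18, I19, L21, L22, L23.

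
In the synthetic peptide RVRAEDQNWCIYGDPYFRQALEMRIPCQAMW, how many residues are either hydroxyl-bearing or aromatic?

5

Hydroxyl-bearing: S, T, Y. Aromatic: F, W, Y.
Hydroxyl-bearing residues here: Y12, Y16 (2).
Aromatic residues here: W9, Y12, Y16, F17, W31 (5).
Y is in both groups, so the 2 Y residues must not be double-counted.
Total = 2 + 5 − 2 = 5.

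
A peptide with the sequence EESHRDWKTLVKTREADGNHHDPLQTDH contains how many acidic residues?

7

The acidic residues are Asp (D) and Glu (E), whose side chains end in a carboxylate group.
Matching residues: E1, E2, D6, E15, D17, D22, D27.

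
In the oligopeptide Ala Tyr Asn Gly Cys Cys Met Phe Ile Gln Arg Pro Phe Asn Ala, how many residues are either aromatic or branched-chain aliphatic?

4

Aromatic: F, W, Y. Branched-chain aliphatic: I, L, V.
Aromatic residues here: Tyr2, Phe8, Phe13 (3).
Branched-chain aliphatic residues here: Ile9 (1).
The two groups share no amino acid, so total = 3 + 1 = 4.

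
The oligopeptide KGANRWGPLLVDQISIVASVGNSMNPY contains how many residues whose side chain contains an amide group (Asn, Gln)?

Matching residues: N4, Q13, N22, N25.

4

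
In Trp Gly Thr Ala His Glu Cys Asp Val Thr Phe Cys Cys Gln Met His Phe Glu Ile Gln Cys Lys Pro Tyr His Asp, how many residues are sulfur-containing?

5

Cysteine (C, thiol) and methionine (M, thioether) are the two sulfur-containing amino acids.
Matching residues: Cys7, Cys12, Cys13, Met15, Cys21.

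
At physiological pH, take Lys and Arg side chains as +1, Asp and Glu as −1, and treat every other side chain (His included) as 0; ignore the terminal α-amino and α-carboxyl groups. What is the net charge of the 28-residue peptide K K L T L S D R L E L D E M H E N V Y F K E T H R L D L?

Positive (K, R): K1, K2, R8, K21, R25 → +5.
Negative (D, E): D7, E10, D12, E13, E16, E22, D27 → −7.
Net charge = (+5) + (−7) = −2.

-2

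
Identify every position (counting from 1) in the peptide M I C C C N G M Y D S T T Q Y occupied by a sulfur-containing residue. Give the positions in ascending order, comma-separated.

Only Cys (C) and Met (M) have a sulfur atom in the side chain.
Matching residues: M1, C3, C4, C5, M8.

1, 3, 4, 5, 8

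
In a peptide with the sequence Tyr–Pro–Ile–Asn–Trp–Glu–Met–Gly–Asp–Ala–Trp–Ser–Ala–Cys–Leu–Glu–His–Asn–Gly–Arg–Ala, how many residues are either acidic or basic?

5

Acidic: D, E. Basic: H, K, R.
Acidic residues here: Glu6, Asp9, Glu16 (3).
Basic residues here: His17, Arg20 (2).
The two groups share no amino acid, so total = 3 + 2 = 5.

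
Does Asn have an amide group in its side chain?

Only N (asparagine) and Q (glutamine) carry a side-chain carboxamide.
Asparagine is in this group.

Yes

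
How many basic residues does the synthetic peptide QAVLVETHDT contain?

1

K, R, and H are the three residues with basic side chains (ε-amine, guanidinium, and imidazole respectively).
Matching residues: H8.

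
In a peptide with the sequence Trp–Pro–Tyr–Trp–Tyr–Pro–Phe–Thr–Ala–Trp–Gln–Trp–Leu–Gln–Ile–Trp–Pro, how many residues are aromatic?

Phenylalanine (F), tryptophan (W), and tyrosine (Y) have aromatic ring side chains.
Matching residues: Trp1, Tyr3, Trp4, Tyr5, Phe7, Trp10, Trp12, Trp16.

8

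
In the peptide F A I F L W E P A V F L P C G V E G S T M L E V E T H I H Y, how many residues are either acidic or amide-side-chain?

Acidic: D, E. Amide-side-chain: N, Q.
Acidic residues here: E7, E17, E23, E25 (4).
Amide-side-chain residues here: none (0).
The two groups share no amino acid, so total = 4 + 0 = 4.

4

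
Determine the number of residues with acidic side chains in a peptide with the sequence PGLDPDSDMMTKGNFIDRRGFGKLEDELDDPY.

The acidic residues are Asp (D) and Glu (E), whose side chains end in a carboxylate group.
Matching residues: D4, D6, D8, D17, E25, D26, E27, D29, D30.

9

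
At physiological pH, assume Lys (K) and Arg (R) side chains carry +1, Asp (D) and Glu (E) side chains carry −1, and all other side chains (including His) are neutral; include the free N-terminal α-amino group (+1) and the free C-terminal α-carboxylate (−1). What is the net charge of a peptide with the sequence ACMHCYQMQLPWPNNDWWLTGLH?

-1

Positive (K, R): none → +0.
Negative (D, E): D16 → −1.
The N-terminus (+1) and C-terminus (−1) cancel.
Net charge = (+0) + (−1) = −1.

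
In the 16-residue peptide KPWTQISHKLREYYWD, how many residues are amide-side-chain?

Asparagine (N) and glutamine (Q) have uncharged amide side chains.
Matching residues: Q5.

1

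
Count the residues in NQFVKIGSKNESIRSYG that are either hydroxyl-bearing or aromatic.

5

Hydroxyl-bearing: S, T, Y. Aromatic: F, W, Y.
Hydroxyl-bearing residues here: S8, S12, S15, Y16 (4).
Aromatic residues here: F3, Y16 (2).
Y is in both groups, so the 1 Y residue must not be double-counted.
Total = 4 + 2 − 1 = 5.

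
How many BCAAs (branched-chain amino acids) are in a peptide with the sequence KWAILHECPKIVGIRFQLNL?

The BCAAs are Val, Leu, and Ile — aliphatic side chains with a branch point.
Matching residues: I4, L5, I11, V12, I14, L18, L20.

7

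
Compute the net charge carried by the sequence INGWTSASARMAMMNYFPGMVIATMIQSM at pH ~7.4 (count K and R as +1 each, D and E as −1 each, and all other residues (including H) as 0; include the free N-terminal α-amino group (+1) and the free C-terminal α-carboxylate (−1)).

+1

Positive (K, R): R10 → +1.
Negative (D, E): none → −0.
The N-terminus (+1) and C-terminus (−1) cancel.
Net charge = (+1) + (−0) = +1.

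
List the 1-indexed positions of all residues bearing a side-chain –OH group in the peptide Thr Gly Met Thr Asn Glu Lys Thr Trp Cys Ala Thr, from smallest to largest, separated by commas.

Serine (S), threonine (T), and tyrosine (Y) each carry a hydroxyl group on the side chain.
Matching residues: Thr1, Thr4, Thr8, Thr12.

1, 4, 8, 12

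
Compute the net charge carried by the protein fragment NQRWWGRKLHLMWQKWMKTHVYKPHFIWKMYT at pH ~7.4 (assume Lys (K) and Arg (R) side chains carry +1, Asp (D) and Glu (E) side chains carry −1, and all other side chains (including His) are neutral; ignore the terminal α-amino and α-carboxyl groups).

Positive (K, R): R3, R7, K8, K15, K18, K23, K29 → +7.
Negative (D, E): none → −0.
Net charge = (+7) + (−0) = +7.

+7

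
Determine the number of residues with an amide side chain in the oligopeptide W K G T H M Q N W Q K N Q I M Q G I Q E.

Asparagine (N) and glutamine (Q) have uncharged amide side chains.
Matching residues: Q7, N8, Q10, N12, Q13, Q16, Q19.

7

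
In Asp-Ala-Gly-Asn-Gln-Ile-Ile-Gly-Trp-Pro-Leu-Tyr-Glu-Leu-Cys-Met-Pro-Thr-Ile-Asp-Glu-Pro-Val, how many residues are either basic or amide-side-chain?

Basic: H, K, R. Amide-side-chain: N, Q.
Basic residues here: none (0).
Amide-side-chain residues here: Asn4, Gln5 (2).
The two groups share no amino acid, so total = 0 + 2 = 2.

2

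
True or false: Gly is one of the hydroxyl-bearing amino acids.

False

Serine (S), threonine (T), and tyrosine (Y) each carry a hydroxyl group on the side chain.
Glycine is not in this group.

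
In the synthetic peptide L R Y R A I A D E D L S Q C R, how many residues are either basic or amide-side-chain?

Basic: H, K, R. Amide-side-chain: N, Q.
Basic residues here: R2, R4, R15 (3).
Amide-side-chain residues here: Q13 (1).
The two groups share no amino acid, so total = 3 + 1 = 4.

4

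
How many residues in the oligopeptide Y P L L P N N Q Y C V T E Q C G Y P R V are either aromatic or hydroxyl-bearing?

Aromatic: F, W, Y. Hydroxyl-bearing: S, T, Y.
Aromatic residues here: Y1, Y9, Y17 (3).
Hydroxyl-bearing residues here: Y1, Y9, T12, Y17 (4).
Y is in both groups, so the 3 Y residues must not be double-counted.
Total = 3 + 4 − 3 = 4.

4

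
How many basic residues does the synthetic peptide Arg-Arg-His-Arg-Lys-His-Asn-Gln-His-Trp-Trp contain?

7

The basic amino acids are Lys (K), Arg (R), and His (H).
Matching residues: Arg1, Arg2, His3, Arg4, Lys5, His6, His9.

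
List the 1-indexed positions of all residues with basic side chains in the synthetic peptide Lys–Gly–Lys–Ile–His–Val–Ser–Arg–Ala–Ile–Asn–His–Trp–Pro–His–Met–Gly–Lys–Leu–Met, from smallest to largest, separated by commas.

1, 3, 5, 8, 12, 15, 18

The basic amino acids are Lys (K), Arg (R), and His (H).
Matching residues: Lys1, Lys3, His5, Arg8, His12, His15, Lys18.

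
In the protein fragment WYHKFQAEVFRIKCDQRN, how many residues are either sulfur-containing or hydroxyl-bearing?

2

Sulfur-containing: C, M. Hydroxyl-bearing: S, T, Y.
Sulfur-containing residues here: C14 (1).
Hydroxyl-bearing residues here: Y2 (1).
The two groups share no amino acid, so total = 1 + 1 = 2.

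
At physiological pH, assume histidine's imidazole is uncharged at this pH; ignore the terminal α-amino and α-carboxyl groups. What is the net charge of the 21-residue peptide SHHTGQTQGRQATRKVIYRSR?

+5

Near pH 7.4, K and R contribute +1 each, D and E contribute −1 each, and every other side chain (His included, as stated) is uncharged.
Positive (K, R): R10, R14, K15, R19, R21 → +5.
Negative (D, E): none → −0.
Net charge = (+5) + (−0) = +5.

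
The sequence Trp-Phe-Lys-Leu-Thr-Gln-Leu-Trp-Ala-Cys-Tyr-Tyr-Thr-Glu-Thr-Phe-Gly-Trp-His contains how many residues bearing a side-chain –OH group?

The –OH-bearing residues are Ser, Thr (aliphatic alcohols), and Tyr (phenol).
Matching residues: Thr5, Tyr11, Tyr12, Thr13, Thr15.

5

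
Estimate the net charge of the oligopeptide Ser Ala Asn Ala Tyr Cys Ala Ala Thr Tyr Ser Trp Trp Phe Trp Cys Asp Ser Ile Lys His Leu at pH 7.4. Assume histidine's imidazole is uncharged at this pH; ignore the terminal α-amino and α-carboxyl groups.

0

The side chains ionized at physiological pH are Lys/Arg (+1) and Asp/Glu (−1); with His treated as neutral, nothing else contributes.
Positive (K, R): Lys20 → +1.
Negative (D, E): Asp17 → −1.
Net charge = (+1) + (−1) = 0.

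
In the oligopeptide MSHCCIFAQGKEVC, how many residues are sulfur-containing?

The sulfur-bearing residues are cysteine (–SH) and methionine (–S–CH₃).
Matching residues: M1, C4, C5, C14.

4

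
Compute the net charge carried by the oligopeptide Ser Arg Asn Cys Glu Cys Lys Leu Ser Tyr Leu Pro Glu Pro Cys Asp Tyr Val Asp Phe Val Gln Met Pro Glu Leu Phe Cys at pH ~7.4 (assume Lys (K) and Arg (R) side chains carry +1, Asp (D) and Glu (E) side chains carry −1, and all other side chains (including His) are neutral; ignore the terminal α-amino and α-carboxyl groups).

Positive (K, R): Arg2, Lys7 → +2.
Negative (D, E): Glu5, Glu13, Asp16, Asp19, Glu25 → −5.
Net charge = (+2) + (−5) = −3.

-3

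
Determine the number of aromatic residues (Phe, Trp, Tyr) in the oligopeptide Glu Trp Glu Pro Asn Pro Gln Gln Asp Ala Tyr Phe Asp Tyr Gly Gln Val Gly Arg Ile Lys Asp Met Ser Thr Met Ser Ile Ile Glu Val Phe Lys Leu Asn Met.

5

Matching residues: Trp2, Tyr11, Phe12, Tyr14, Phe32.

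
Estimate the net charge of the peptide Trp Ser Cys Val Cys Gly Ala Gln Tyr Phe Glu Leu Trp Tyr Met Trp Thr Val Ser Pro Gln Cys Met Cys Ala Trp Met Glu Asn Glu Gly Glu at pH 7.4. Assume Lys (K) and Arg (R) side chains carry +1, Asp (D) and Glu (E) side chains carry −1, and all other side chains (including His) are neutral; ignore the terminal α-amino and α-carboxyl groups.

-4

Positive (K, R): none → +0.
Negative (D, E): Glu11, Glu28, Glu30, Glu32 → −4.
Net charge = (+0) + (−4) = −4.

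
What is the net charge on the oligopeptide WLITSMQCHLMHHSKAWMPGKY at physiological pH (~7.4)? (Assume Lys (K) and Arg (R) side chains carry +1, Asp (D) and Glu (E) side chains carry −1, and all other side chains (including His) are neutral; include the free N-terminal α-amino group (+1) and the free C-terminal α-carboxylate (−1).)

+2

Positive (K, R): K15, K21 → +2.
Negative (D, E): none → −0.
The N-terminus (+1) and C-terminus (−1) cancel.
Net charge = (+2) + (−0) = +2.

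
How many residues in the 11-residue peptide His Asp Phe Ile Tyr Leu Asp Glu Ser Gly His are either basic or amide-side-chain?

2

Basic: H, K, R. Amide-side-chain: N, Q.
Basic residues here: His1, His11 (2).
Amide-side-chain residues here: none (0).
The two groups share no amino acid, so total = 2 + 0 = 2.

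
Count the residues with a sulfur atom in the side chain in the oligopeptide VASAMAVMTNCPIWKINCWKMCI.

6

The sulfur-bearing residues are cysteine (–SH) and methionine (–S–CH₃).
Matching residues: M5, M8, C11, C18, M21, C22.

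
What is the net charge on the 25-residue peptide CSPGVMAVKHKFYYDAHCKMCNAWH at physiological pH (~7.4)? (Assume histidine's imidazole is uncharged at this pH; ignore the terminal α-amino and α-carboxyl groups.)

Near pH 7.4, K and R contribute +1 each, D and E contribute −1 each, and every other side chain (His included, as stated) is uncharged.
Positive (K, R): K9, K11, K19 → +3.
Negative (D, E): D15 → −1.
Net charge = (+3) + (−1) = +2.

+2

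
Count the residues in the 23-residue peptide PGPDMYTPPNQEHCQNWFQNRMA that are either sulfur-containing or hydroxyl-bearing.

5

Sulfur-containing: C, M. Hydroxyl-bearing: S, T, Y.
Sulfur-containing residues here: M5, C14, M22 (3).
Hydroxyl-bearing residues here: Y6, T7 (2).
The two groups share no amino acid, so total = 3 + 2 = 5.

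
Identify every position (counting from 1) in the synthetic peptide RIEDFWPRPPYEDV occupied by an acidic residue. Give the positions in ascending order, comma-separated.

3, 4, 12, 13

Aspartate (D) and glutamate (E) have carboxylic-acid side chains and are the acidic amino acids.
Matching residues: E3, D4, E12, D13.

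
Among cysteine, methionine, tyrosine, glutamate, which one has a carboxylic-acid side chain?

The acidic residues are Asp (D) and Glu (E), whose side chains end in a carboxylate group.
Of the listed options, only glutamate belongs to this group.

glutamate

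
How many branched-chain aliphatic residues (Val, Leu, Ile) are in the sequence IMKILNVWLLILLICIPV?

Matching residues: I1, I4, L5, V7, L9, L10, I11, L12, L13, I14, I16, V18.

12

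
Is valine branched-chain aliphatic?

V, L, and I make up the branched-chain aliphatic group.
Valine is in this group.

Yes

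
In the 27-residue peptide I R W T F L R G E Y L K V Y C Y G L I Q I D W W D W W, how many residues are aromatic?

9

Phenylalanine (F), tryptophan (W), and tyrosine (Y) have aromatic ring side chains.
Matching residues: W3, F5, Y10, Y14, Y16, W23, W24, W26, W27.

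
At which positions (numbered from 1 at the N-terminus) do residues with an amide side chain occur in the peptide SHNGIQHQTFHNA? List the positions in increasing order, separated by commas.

Asparagine (N) and glutamine (Q) have uncharged amide side chains.
Matching residues: N3, Q6, Q8, N12.

3, 6, 8, 12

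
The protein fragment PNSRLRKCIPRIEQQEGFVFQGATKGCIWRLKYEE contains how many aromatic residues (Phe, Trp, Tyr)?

4

Matching residues: F18, F20, W29, Y33.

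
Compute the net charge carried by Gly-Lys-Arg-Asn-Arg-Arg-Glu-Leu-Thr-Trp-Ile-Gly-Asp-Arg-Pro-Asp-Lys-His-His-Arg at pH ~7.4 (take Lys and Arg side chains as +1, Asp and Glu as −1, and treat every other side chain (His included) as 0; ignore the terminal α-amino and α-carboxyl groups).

+4

Positive (K, R): Lys2, Arg3, Arg5, Arg6, Arg14, Lys17, Arg20 → +7.
Negative (D, E): Glu7, Asp13, Asp16 → −3.
Net charge = (+7) + (−3) = +4.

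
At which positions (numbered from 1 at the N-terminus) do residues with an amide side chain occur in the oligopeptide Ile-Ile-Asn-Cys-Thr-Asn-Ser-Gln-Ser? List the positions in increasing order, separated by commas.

Asparagine (N) and glutamine (Q) have uncharged amide side chains.
Matching residues: Asn3, Asn6, Gln8.

3, 6, 8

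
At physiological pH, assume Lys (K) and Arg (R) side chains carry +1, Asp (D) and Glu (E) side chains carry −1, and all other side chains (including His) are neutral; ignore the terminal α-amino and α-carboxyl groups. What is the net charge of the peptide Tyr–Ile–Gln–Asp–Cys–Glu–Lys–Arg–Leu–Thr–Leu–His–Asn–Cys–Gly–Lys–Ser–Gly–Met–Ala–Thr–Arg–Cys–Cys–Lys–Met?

Positive (K, R): Lys7, Arg8, Lys16, Arg22, Lys25 → +5.
Negative (D, E): Asp4, Glu6 → −2.
Net charge = (+5) + (−2) = +3.

+3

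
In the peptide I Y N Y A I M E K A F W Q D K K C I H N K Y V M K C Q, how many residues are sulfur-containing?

4

Cysteine (C, thiol) and methionine (M, thioether) are the two sulfur-containing amino acids.
Matching residues: M7, C17, M24, C26.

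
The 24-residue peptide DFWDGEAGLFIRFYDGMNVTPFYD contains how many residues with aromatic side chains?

F, W, and Y each carry an aromatic ring on the side chain.
Matching residues: F2, W3, F10, F13, Y14, F22, Y23.

7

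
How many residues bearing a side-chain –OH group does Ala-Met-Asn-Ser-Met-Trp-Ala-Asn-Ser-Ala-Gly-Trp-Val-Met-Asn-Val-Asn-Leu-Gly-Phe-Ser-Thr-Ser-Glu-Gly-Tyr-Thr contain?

7

The –OH-bearing residues are Ser, Thr (aliphatic alcohols), and Tyr (phenol).
Matching residues: Ser4, Ser9, Ser21, Thr22, Ser23, Tyr26, Thr27.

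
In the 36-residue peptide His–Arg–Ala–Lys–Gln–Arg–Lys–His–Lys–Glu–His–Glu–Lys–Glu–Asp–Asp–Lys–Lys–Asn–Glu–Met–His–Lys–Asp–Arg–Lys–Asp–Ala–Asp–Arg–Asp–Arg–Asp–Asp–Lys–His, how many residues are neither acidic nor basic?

Acidic: D, E. Basic: K, R, H. All other residues are neither.
Matching residues: Ala3, Gln5, Asn19, Met21, Ala28.

5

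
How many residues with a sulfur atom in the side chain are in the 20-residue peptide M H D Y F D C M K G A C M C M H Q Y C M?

9

The sulfur-bearing residues are cysteine (–SH) and methionine (–S–CH₃).
Matching residues: M1, C7, M8, C12, M13, C14, M15, C19, M20.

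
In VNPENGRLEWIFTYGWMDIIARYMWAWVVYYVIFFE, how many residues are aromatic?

The aromatic amino acids are Phe (F, benzyl), Trp (W, indole), and Tyr (Y, phenol).
Matching residues: W10, F12, Y14, W16, Y23, W25, W27, Y30, Y31, F34, F35.

11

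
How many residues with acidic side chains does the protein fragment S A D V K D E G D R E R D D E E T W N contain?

The acidic residues are Asp (D) and Glu (E), whose side chains end in a carboxylate group.
Matching residues: D3, D6, E7, D9, E11, D13, D14, E15, E16.

9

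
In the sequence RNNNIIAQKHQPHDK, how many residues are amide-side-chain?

5

Only N (asparagine) and Q (glutamine) carry a side-chain carboxamide.
Matching residues: N2, N3, N4, Q8, Q11.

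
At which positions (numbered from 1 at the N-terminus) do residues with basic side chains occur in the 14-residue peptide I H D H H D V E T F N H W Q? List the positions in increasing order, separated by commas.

The basic amino acids are Lys (K), Arg (R), and His (H).
Matching residues: H2, H4, H5, H12.

2, 4, 5, 12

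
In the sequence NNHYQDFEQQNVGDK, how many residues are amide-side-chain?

6

Asparagine (N) and glutamine (Q) have uncharged amide side chains.
Matching residues: N1, N2, Q5, Q9, Q10, N11.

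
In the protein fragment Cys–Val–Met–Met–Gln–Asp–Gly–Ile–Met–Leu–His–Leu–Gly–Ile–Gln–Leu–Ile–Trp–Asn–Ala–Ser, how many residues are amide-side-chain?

Asparagine (N) and glutamine (Q) have uncharged amide side chains.
Matching residues: Gln5, Gln15, Asn19.

3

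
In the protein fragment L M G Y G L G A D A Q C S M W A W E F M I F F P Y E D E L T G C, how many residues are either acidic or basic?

5

Acidic: D, E. Basic: H, K, R.
Acidic residues here: D9, E18, E26, D27, E28 (5).
Basic residues here: none (0).
The two groups share no amino acid, so total = 5 + 0 = 5.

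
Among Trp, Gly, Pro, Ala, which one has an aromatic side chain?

F, W, and Y each carry an aromatic ring on the side chain.
Of the listed options, only Trp belongs to this group.

Trp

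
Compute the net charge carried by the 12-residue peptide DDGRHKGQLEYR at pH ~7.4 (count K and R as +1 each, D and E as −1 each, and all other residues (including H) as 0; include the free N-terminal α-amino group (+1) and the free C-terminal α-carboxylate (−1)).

Positive (K, R): R4, K6, R12 → +3.
Negative (D, E): D1, D2, E10 → −3.
The N-terminus (+1) and C-terminus (−1) cancel.
Net charge = (+3) + (−3) = 0.

0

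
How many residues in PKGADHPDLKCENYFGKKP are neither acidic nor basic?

11

Acidic: D, E. Basic: K, R, H. All other residues are neither.
Matching residues: P1, G3, A4, P7, L9, C11, N13, Y14, F15, G16, P19.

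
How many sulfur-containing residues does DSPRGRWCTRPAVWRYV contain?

The sulfur-bearing residues are cysteine (–SH) and methionine (–S–CH₃).
Matching residues: C8.

1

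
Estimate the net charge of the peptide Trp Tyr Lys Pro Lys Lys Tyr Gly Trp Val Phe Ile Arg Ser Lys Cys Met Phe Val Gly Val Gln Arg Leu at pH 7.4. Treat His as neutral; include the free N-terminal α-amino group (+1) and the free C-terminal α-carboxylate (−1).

+6

The side chains ionized at physiological pH are Lys/Arg (+1) and Asp/Glu (−1); with His treated as neutral, nothing else contributes.
Positive (K, R): Lys3, Lys5, Lys6, Arg13, Lys15, Arg23 → +6.
Negative (D, E): none → −0.
The N-terminus (+1) and C-terminus (−1) cancel.
Net charge = (+6) + (−0) = +6.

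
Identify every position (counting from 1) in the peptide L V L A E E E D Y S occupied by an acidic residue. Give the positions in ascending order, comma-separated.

Only D (aspartate) and E (glutamate) carry a side-chain carboxylic acid.
Matching residues: E5, E6, E7, D8.

5, 6, 7, 8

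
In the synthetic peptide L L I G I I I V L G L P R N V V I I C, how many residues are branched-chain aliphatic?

13

The BCAAs are Val, Leu, and Ile — aliphatic side chains with a branch point.
Matching residues: L1, L2, I3, I5, I6, I7, V8, L9, L11, V15, V16, I17, I18.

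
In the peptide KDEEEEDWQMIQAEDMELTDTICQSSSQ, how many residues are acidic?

10

The acidic residues are Asp (D) and Glu (E), whose side chains end in a carboxylate group.
Matching residues: D2, E3, E4, E5, E6, D7, E14, D15, E17, D20.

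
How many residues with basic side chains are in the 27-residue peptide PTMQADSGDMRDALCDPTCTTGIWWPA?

1

The basic amino acids are Lys (K), Arg (R), and His (H).
Matching residues: R11.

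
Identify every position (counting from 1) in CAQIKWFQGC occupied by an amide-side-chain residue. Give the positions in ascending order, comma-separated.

3, 8

The amide-side-chain residues are Asn (N) and Gln (Q).
Matching residues: Q3, Q8.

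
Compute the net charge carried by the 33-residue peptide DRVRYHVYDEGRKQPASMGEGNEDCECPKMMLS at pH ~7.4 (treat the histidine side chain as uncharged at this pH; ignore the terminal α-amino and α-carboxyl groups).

Near pH 7.4, K and R contribute +1 each, D and E contribute −1 each, and every other side chain (His included, as stated) is uncharged.
Positive (K, R): R2, R4, R12, K13, K29 → +5.
Negative (D, E): D1, D9, E10, E20, E23, D24, E26 → −7.
Net charge = (+5) + (−7) = −2.

-2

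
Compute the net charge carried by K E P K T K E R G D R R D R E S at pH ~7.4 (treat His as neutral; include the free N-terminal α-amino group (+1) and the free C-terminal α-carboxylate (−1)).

At pH ~7.4 the Lys and Arg side chains are protonated (+1), the Asp and Glu side chains are deprotonated (−1), and with His taken as neutral all other side chains carry no charge.
Positive (K, R): K1, K4, K6, R8, R11, R12, R14 → +7.
Negative (D, E): E2, E7, D10, D13, E15 → −5.
The N-terminus (+1) and C-terminus (−1) cancel.
Net charge = (+7) + (−5) = +2.

+2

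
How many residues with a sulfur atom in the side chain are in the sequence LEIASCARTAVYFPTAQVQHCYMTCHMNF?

Cysteine (C, thiol) and methionine (M, thioether) are the two sulfur-containing amino acids.
Matching residues: C6, C21, M23, C25, M27.

5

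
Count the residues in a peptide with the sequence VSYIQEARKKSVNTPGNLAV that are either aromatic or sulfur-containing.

Aromatic: F, W, Y. Sulfur-containing: C, M.
Aromatic residues here: Y3 (1).
Sulfur-containing residues here: none (0).
The two groups share no amino acid, so total = 1 + 0 = 1.

1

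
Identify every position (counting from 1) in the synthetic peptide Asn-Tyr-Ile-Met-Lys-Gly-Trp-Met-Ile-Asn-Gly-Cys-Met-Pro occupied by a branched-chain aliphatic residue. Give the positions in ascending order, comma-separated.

3, 9

Matching residues: Ile3, Ile9.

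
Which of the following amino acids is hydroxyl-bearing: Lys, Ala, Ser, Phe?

Ser

S, T, and Y are the three residues with a side-chain hydroxyl.
Of the listed options, only Ser belongs to this group.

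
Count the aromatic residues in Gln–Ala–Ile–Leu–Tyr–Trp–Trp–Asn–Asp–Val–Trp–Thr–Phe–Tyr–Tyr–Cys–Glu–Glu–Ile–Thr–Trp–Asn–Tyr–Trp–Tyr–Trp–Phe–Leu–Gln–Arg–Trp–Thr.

14

The aromatic amino acids are Phe (F, benzyl), Trp (W, indole), and Tyr (Y, phenol).
Matching residues: Tyr5, Trp6, Trp7, Trp11, Phe13, Tyr14, Tyr15, Trp21, Tyr23, Trp24, Tyr25, Trp26, Phe27, Trp31.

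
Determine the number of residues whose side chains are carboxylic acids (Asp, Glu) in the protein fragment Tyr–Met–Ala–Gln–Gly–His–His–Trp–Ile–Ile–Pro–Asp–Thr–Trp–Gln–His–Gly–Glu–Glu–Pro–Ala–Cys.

3

Matching residues: Asp12, Glu18, Glu19.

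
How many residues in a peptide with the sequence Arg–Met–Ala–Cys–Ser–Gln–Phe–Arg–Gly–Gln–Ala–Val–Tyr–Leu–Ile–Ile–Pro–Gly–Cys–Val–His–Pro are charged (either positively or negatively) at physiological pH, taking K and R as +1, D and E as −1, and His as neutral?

Charged side chains at pH ~7.4: K, R (positive); D, E (negative).
Matching residues: Arg1, Arg8.

2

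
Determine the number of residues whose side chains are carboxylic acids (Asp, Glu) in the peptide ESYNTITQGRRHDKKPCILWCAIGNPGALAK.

Matching residues: E1, D13.

2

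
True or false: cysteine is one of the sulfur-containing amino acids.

True

Only Cys (C) and Met (M) have a sulfur atom in the side chain.
Cysteine is in this group.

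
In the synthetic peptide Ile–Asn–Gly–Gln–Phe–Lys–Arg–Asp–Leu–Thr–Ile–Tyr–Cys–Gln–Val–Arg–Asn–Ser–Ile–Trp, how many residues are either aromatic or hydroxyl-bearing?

5

Aromatic: F, W, Y. Hydroxyl-bearing: S, T, Y.
Aromatic residues here: Phe5, Tyr12, Trp20 (3).
Hydroxyl-bearing residues here: Thr10, Tyr12, Ser18 (3).
Y is in both groups, so the 1 Y residue must not be double-counted.
Total = 3 + 3 − 1 = 5.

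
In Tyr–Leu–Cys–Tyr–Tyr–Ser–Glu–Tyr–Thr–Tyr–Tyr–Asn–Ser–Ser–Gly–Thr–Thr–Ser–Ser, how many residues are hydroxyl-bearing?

Serine (S), threonine (T), and tyrosine (Y) each carry a hydroxyl group on the side chain.
Matching residues: Tyr1, Tyr4, Tyr5, Ser6, Tyr8, Thr9, Tyr10, Tyr11, Ser13, Ser14, Thr16, Thr17, Ser18, Ser19.

14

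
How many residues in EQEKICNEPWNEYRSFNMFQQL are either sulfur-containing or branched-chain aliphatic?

Sulfur-containing: C, M. Branched-chain aliphatic: I, L, V.
Sulfur-containing residues here: C6, M18 (2).
Branched-chain aliphatic residues here: I5, L22 (2).
The two groups share no amino acid, so total = 2 + 2 = 4.

4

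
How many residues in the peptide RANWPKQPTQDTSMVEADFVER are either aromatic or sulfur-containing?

Aromatic: F, W, Y. Sulfur-containing: C, M.
Aromatic residues here: W4, F19 (2).
Sulfur-containing residues here: M14 (1).
The two groups share no amino acid, so total = 2 + 1 = 3.

3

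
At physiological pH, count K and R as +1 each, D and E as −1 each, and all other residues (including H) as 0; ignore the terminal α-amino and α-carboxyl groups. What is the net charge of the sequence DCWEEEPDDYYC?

Positive (K, R): none → +0.
Negative (D, E): D1, E4, E5, E6, D8, D9 → −6.
Net charge = (+0) + (−6) = −6.

-6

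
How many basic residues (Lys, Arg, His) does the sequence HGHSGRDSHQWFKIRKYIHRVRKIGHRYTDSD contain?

13

Matching residues: H1, H3, R6, H9, K13, R15, K16, H19, R20, R22, K23, H26, R27.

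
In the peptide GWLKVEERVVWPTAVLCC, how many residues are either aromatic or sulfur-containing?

Aromatic: F, W, Y. Sulfur-containing: C, M.
Aromatic residues here: W2, W11 (2).
Sulfur-containing residues here: C17, C18 (2).
The two groups share no amino acid, so total = 2 + 2 = 4.

4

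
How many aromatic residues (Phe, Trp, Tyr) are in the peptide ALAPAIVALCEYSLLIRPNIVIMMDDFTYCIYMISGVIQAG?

Matching residues: Y12, F27, Y29, Y32.

4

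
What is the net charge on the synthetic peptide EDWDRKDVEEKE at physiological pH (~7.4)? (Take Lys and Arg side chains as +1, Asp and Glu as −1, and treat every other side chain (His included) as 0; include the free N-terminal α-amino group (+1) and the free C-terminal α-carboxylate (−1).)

-4

Positive (K, R): R5, K6, K11 → +3.
Negative (D, E): E1, D2, D4, D7, E9, E10, E12 → −7.
The N-terminus (+1) and C-terminus (−1) cancel.
Net charge = (+3) + (−7) = −4.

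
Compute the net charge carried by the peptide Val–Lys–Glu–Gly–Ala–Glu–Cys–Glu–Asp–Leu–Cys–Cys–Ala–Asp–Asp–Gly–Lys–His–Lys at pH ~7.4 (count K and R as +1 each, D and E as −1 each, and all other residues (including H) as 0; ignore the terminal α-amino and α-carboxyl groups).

-3

Positive (K, R): Lys2, Lys17, Lys19 → +3.
Negative (D, E): Glu3, Glu6, Glu8, Asp9, Asp14, Asp15 → −6.
Net charge = (+3) + (−6) = −3.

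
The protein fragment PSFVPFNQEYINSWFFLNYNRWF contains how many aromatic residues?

9

The aromatic amino acids are Phe (F, benzyl), Trp (W, indole), and Tyr (Y, phenol).
Matching residues: F3, F6, Y10, W14, F15, F16, Y19, W22, F23.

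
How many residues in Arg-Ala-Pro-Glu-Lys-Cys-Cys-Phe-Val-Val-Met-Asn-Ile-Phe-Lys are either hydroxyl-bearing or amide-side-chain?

Hydroxyl-bearing: S, T, Y. Amide-side-chain: N, Q.
Hydroxyl-bearing residues here: none (0).
Amide-side-chain residues here: Asn12 (1).
The two groups share no amino acid, so total = 0 + 1 = 1.

1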